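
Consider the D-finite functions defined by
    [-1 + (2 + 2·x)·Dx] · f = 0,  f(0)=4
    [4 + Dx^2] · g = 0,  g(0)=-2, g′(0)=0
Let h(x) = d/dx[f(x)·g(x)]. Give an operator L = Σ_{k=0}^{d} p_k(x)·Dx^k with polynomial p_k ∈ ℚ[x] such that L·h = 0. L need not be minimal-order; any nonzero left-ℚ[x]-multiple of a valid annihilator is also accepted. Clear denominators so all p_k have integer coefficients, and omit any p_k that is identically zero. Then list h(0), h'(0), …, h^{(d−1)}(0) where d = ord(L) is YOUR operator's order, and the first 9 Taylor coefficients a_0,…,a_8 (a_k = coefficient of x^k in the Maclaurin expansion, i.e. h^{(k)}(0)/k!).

f: a_k = 4, 2, -1/2, 1/4, -5/32, 7/64, -21/256, 33/512, -429/8192, …
g: a_k = -2, 0, 4, 0, -4/3, 0, 8/45, 0, -4/315, …
Product ⇒ symmetric product L₀, ord ≤ 2.
h₀' ⇒ L via d/dx closure of L₀.
L = (413 + 1344·x + 1696·x^2 + 1024·x^3 + 256·x^4) + (-52 - 180·x - 192·x^2 - 64·x^3)·Dx + (76 + 280·x + 396·x^2 + 256·x^3 + 64·x^4)·Dx^2  (order 2).
h: a_k = -4, 34, 45/2, -337/12, -905/96, 5281/960, 26677/11520, -199649/161280, 112887/286720, …
ICs: h(0) = -4, h′(0) = 34.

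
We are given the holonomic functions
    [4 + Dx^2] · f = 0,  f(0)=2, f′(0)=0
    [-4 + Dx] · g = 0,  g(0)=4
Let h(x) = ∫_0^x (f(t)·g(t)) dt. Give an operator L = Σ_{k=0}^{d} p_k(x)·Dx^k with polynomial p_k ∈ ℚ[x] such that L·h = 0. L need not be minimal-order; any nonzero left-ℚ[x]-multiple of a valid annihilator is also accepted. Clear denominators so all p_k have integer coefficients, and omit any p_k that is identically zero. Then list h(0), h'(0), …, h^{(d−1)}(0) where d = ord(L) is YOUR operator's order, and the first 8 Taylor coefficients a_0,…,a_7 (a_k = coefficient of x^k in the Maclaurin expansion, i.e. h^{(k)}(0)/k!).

f: a_k = 2, 0, -4, 0, 4/3, 0, -8/45, 0, …
g: a_k = 4, 16, 32, 128/3, 128/3, 512/15, 1024/45, 4096/315, …
Product ⇒ symmetric product L₀, ord ≤ 2.
∫: right-multiply L₀ by Dx.
L = 20·Dx - 8·Dx^2 + Dx^3  (order 3).
h: a_k = 0, 8, 16, 16, 16/3, -112/15, -608/45, -416/35, …
ICs: h(0) = 0, h′(0) = 8, h′′(0) = 32.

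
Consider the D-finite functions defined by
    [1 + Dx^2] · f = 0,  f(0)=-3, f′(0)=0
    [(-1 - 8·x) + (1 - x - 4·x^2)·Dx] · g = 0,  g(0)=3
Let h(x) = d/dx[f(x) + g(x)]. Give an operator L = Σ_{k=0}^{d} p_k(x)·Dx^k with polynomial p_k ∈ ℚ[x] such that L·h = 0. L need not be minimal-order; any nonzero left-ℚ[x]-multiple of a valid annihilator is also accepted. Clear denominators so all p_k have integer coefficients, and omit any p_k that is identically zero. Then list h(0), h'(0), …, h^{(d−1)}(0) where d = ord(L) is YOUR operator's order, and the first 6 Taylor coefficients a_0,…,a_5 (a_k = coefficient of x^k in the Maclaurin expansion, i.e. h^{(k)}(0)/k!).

L = (706 + 4324·x + 19178·x^2 + 15080·x^3 + 30400·x^4 + 1152·x^5 + 1536·x^6) + (-55 - 431·x + 153·x^2 + 1009·x^3 + 3620·x^4 + 5904·x^5 + 448·x^6 + 512·x^7)·Dx + (706 + 4324·x + 19178·x^2 + 15080·x^3 + 30400·x^4 + 1152·x^5 + 1536·x^6)·Dx^2 + (-55 - 431·x + 153·x^2 + 1009·x^3 + 3620·x^4 + 5904·x^5 + 448·x^6 + 512·x^7)·Dx^3  (order 3).
h: a_k = 3, 33, 81, 695/2, 975, 130321/40, …
ICs: h(0) = 3, h′(0) = 33, h′′(0) = 162.

f: a_k = -3, 0, 3/2, 0, -1/8, 0, …
g: a_k = 3, 3, 15, 27, 87, 195, …
f+g: L₀ = lclm(L_f,L_g), ord ≤ 2+1.
h=h₀': d/dx-closure on L₀ ⇒ L.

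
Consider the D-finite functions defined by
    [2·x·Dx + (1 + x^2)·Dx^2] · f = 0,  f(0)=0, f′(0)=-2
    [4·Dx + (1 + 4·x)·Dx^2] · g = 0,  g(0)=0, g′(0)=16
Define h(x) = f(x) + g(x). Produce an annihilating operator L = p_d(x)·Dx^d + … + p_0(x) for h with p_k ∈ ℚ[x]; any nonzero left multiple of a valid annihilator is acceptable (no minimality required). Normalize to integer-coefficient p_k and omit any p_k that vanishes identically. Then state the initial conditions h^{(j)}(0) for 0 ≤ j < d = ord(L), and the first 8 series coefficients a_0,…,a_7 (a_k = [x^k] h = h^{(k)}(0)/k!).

L = (-4 - 48·x + 12·x^2 + 16·x^3)·Dx + (-17 - 8·x - 45·x^2 + 24·x^3 + 32·x^4)·Dx^2 + (-2 - 7·x + 4·x^2 + x^3 + 6·x^4 + 8·x^5)·Dx^3  (order 3).
h: a_k = 0, 14, -32, 86, -256, 4094/5, -8192/3, 65538/7, …
ICs: h(0) = 0, h′(0) = 14, h′′(0) = -64.

f: a_k = 0, -2, 0, 2/3, 0, -2/5, 0, 2/7, …
g: a_k = 0, 16, -32, 256/3, -256, 4096/5, -8192/3, 65536/7, …
Weyl lclm of L_f,L_g ⇒ L₀ (ord ≤ 4).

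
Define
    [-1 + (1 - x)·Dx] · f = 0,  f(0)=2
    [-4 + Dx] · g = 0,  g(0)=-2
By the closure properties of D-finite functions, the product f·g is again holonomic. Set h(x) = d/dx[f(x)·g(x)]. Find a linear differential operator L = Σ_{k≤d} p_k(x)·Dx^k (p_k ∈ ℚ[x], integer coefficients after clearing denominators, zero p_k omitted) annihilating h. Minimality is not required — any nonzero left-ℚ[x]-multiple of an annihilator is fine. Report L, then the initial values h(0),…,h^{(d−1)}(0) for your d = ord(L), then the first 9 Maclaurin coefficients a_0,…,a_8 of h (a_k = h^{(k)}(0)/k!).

f: a_k = 2, 2, 2, 2, 2, 2, 2, 2, 2, …
g: a_k = -2, -8, -16, -64/3, -64/3, -256/15, -512/45, -2048/315, -1024/315, …
f·g: L₀ = L_f ⊗_s L_g, ord ≤ 1·1.
Differentiate: ansatz ord ≤ ord L₀ ⇒ L.
L = (26 - 40·x + 16·x^2) + (-5 + 9·x - 4·x^2)·Dx  (order 1).
h: a_k = -20, -104, -284, -1648/3, -2572/3, -3496/3, -65276/45, -538592/315, -614108/315, …
ICs: h(0) = -20.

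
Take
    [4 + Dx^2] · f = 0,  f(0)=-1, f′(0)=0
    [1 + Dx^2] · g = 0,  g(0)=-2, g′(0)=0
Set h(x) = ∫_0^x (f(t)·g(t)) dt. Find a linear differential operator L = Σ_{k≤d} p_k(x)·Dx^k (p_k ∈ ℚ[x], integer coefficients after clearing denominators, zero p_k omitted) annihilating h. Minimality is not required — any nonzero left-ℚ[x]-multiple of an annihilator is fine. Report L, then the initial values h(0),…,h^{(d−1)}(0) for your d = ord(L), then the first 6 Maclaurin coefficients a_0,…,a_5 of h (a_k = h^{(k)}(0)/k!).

L = 9·Dx + 10·Dx^3 + Dx^5  (order 5).
h: a_k = 0, 2, 0, -5/3, 0, 41/60, …
ICs: h(0) = 0, h′(0) = 2, h′′(0) = 0, h′′′(0) = -10, h′′′′(0) = 0.

f: a_k = -1, 0, 2, 0, -2/3, 0, …
g: a_k = -2, 0, 1, 0, -1/12, 0, …
h₀=f·g: eliminate ⇒ L₀, order ≤ 2·2.
h=∫₀ˣh₀: take L = L₀·Dx.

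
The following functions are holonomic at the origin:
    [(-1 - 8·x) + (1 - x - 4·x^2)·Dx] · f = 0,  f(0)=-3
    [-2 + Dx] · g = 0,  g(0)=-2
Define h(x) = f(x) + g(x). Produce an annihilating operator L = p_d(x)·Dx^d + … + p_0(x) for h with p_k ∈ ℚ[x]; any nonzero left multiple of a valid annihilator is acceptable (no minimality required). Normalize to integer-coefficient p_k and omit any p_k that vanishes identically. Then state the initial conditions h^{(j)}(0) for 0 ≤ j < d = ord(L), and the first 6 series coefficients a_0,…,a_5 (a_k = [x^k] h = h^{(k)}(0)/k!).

L = (-16 - 20·x - 240·x^2 - 128·x^3) + (6 + 32·x + 124·x^2 - 32·x^3 - 64·x^4)·Dx + (1 - 11·x - 2·x^2 + 48·x^3 + 32·x^4)·Dx^2  (order 2).
h: a_k = -5, -7, -19, -89/3, -265/3, -2933/15, …
ICs: h(0) = -5, h′(0) = -7.

f: a_k = -3, -3, -15, -27, -87, -195, …
g: a_k = -2, -4, -4, -8/3, -4/3, -8/15, …
Weyl lclm of L_f,L_g ⇒ L₀ (ord ≤ 2).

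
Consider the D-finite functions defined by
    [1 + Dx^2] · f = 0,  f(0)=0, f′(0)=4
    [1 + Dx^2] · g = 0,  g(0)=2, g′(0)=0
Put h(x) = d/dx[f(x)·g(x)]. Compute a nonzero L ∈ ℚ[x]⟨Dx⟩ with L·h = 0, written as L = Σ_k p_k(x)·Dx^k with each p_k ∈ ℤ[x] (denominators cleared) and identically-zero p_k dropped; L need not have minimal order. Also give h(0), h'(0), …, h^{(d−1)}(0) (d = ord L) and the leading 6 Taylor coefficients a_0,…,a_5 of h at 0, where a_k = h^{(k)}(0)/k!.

L = 4 + Dx^2  (order 2).
h: a_k = 8, 0, -16, 0, 16/3, 0, …
ICs: h(0) = 8, h′(0) = 0.

f: a_k = 0, 4, 0, -2/3, 0, 1/30, …
g: a_k = 2, 0, -1, 0, 1/12, 0, …
L₀ := L_f ⊗_s L_g (sym. prod.), ord ≤ 4.
h=h₀': d/dx-closure on L₀ ⇒ L.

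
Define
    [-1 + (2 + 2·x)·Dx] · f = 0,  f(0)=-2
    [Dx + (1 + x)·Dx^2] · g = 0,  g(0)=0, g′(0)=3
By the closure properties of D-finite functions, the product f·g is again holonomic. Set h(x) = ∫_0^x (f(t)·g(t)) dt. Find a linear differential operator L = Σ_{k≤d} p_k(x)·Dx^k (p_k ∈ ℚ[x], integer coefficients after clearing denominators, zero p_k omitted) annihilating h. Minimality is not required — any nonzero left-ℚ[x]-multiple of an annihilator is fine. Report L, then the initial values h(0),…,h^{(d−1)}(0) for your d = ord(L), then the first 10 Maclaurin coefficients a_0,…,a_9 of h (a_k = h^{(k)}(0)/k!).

f: a_k = -2, -1, 1/4, -1/8, 5/64, -7/128, 21/512, -33/1024, 429/16384, -715/32768, …
g: a_k = 0, 3, -3/2, 1, -3/4, 3/5, -1/2, 3/7, -3/8, 1/3, …
Product ⇒ symmetric product L₀, ord ≤ 2.
Integrate: L := L₀·Dx.
L = Dx + (4 + 8·x + 4·x^2)·Dx^3  (order 3).
h: a_k = 0, 0, -3, 0, 1/16, -1/20, 71/1920, -31/1120, 3043/143360, -2689/161280, …
ICs: h(0) = 0, h′(0) = 0, h′′(0) = -6.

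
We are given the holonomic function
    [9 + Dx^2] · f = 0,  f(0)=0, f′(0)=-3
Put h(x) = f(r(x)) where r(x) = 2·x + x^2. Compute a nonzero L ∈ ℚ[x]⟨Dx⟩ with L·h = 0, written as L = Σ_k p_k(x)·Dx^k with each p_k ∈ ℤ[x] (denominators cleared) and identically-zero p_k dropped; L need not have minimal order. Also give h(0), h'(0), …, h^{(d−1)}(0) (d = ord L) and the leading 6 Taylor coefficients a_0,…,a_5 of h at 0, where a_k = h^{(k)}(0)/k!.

L = (36 + 108·x + 108·x^2 + 36·x^3) - Dx + (1 + x)·Dx^2  (order 2).
h: a_k = 0, -6, -3, 36, 54, -189/5, …
ICs: h(0) = 0, h′(0) = -6.

f: a_k = 0, -3, 0, 9/2, 0, -81/40, …
Change of var in L_f (x↦r) gives L₀.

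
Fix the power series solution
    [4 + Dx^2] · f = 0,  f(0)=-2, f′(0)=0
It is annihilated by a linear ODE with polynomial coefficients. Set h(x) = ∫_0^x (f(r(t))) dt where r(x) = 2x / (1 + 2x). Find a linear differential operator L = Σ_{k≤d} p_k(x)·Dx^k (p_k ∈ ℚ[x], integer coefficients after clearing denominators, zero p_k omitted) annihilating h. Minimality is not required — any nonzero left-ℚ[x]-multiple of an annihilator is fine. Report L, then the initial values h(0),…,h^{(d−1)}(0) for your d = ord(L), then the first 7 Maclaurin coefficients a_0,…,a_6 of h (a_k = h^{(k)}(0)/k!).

L = 16·Dx + (4 + 24·x + 48·x^2 + 32·x^3)·Dx^2 + (1 + 8·x + 24·x^2 + 32·x^3 + 16·x^4)·Dx^3  (order 3).
h: a_k = 0, -2, 0, 16/3, -16, 512/15, -512/9, …
ICs: h(0) = 0, h′(0) = -2, h′′(0) = 0.

f: a_k = -2, 0, 4, 0, -4/3, 0, 8/45, …
h₀=f(r): pull back L_f along r ⇒ L₀.
h=∫₀ˣh₀: take L = L₀·Dx.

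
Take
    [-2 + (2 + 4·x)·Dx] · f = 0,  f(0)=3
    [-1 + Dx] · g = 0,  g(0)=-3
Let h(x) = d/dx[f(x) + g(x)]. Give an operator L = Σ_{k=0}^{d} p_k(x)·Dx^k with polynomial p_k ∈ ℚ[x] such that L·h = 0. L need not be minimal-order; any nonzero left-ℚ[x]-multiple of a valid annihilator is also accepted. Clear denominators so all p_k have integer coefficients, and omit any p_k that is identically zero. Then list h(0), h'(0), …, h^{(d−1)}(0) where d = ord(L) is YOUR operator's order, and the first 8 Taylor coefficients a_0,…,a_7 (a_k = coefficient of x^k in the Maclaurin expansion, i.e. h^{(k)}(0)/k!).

f: a_k = 3, 3, -3/2, 3/2, -15/8, 21/8, -63/16, 99/16, …
g: a_k = -3, -3, -3/2, -1/2, -1/8, -1/40, -1/240, -1/1680, …
f+g: L₀ = lclm(L_f,L_g), ord ≤ 1+1.
h₀' ⇒ L via d/dx closure of L₀.
L = (-2 - x) + (1 - 2·x - 2·x^2)·Dx + (1 + 3·x + 2·x^2)·Dx^2  (order 2).
h: a_k = 0, -6, 3, -8, 13, -473/20, 5197/120, -8446/105, …
ICs: h(0) = 0, h′(0) = -6.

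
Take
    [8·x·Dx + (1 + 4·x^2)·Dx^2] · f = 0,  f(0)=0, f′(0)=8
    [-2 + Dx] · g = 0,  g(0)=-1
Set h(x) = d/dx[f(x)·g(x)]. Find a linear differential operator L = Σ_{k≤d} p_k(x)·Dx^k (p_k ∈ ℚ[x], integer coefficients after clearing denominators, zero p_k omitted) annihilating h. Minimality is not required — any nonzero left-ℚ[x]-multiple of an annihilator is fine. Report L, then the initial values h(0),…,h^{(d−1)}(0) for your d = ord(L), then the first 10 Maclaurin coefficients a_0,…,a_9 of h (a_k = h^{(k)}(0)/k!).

f: a_k = 0, 8, 0, -32/3, 0, 128/5, 0, -512/7, 0, 2048/9, …
g: a_k = -1, -2, -2, -4/3, -2/3, -4/15, -4/45, -8/315, -2/315, -4/2835, …
Product ⇒ symmetric product L₀, ord ≤ 2.
Differentiate: ansatz ord ≤ ord L₀ ⇒ L.
L = (4 + 40·x - 48·x^2 + 32·x^3) + (-24·x + 32·x^2 - 32·x^3)·Dx + (-1 + 2·x - 4·x^2 + 8·x^3)·Dx^2  (order 2).
h: a_k = -8, -32, -16, 128/3, -48, -704/3, 992/5, 57856/63, -18416/21, -10323776/2835, …
ICs: h(0) = -8, h′(0) = -32.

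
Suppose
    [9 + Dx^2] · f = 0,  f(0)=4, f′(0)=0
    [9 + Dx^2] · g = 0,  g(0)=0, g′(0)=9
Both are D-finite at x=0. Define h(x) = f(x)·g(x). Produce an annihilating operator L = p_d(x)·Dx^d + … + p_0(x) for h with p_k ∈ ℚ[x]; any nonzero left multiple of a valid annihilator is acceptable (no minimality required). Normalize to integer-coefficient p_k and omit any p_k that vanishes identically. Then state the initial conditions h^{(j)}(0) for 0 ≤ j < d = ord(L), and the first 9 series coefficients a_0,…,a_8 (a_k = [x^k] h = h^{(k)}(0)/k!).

L = 36·Dx + Dx^3  (order 3).
h: a_k = 0, 36, 0, -216, 0, 1944/5, 0, -11664/35, 0, …
ICs: h(0) = 0, h′(0) = 36, h′′(0) = 0.

f: a_k = 4, 0, -18, 0, 27/2, 0, -81/20, 0, 729/1120, …
g: a_k = 0, 9, 0, -27/2, 0, 243/40, 0, -729/560, 0, …
L₀ := L_f ⊗_s L_g (sym. prod.), ord ≤ 4.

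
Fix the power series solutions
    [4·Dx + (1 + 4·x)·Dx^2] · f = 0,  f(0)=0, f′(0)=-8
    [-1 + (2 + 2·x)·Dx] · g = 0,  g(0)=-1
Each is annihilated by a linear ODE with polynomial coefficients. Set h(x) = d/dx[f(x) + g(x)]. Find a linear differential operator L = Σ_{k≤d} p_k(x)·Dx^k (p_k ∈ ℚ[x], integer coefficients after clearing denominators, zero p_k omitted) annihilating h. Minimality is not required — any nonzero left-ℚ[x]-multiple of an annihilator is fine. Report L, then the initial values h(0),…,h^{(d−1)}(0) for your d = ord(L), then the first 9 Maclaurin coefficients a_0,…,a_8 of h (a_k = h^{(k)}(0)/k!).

L = (52 + 16·x) + (125 + 232·x + 80·x^2)·Dx + (14 + 78·x + 96·x^2 + 32·x^3)·Dx^2  (order 2).
h: a_k = -17/2, 129/4, -2051/16, 16389/32, -524323/256, 4194367/512, -67109095/2048, 536871341/4096, -34359744803/65536, …
ICs: h(0) = -17/2, h′(0) = 129/4.

f: a_k = 0, -8, 16, -128/3, 128, -2048/5, 4096/3, -32768/7, 16384, …
g: a_k = -1, -1/2, 1/8, -1/16, 5/128, -7/256, 21/1024, -33/2048, 429/32768, …
Weyl lclm of L_f,L_g ⇒ L₀ (ord ≤ 3).
h=h₀': d/dx-closure on L₀ ⇒ L.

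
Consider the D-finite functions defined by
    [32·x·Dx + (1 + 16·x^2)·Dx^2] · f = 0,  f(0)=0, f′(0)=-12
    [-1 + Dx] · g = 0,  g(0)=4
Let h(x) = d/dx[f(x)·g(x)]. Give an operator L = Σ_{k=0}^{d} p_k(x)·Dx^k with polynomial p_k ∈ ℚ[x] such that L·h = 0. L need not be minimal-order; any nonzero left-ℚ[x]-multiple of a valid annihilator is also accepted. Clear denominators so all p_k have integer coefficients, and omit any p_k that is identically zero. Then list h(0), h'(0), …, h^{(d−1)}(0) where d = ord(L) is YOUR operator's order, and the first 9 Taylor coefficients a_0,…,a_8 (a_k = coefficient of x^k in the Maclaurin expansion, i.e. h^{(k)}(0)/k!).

L = (-31 - 64·x + 1568·x^2 - 1024·x^3 + 256·x^4) + (30 + 96·x - 1600·x^2 + 1536·x^3 - 512·x^4)·Dx + (1 - 32·x + 32·x^2 - 512·x^3 + 256·x^4)·Dx^2  (order 2).
h: a_k = -48, -96, 696, 992, -11658, -14492, 940403/5, 4650136/21, -169134311/56, …
ICs: h(0) = -48, h′(0) = -96.

f: a_k = 0, -12, 0, 64, 0, -3072/5, 0, 49152/7, 0, …
g: a_k = 4, 4, 2, 2/3, 1/6, 1/30, 1/180, 1/1260, 1/10080, …
f·g: L₀ = L_f ⊗_s L_g, ord ≤ 2·1.
Differentiate: ansatz ord ≤ ord L₀ ⇒ L.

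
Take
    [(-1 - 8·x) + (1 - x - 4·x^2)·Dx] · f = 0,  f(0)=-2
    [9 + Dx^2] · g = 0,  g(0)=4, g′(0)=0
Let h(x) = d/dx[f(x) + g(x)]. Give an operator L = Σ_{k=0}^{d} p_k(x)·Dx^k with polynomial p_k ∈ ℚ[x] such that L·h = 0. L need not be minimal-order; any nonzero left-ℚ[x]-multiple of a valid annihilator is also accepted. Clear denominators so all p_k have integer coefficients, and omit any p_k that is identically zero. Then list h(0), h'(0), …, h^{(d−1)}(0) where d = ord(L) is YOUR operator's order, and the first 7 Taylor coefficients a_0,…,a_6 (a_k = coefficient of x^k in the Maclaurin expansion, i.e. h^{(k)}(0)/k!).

L = (2358 + 13068·x + 57006·x^2 + 38520·x^3 + 83520·x^4 + 31104·x^5 + 41472·x^6) + (-189 - 1413·x + 1251·x^2 + 4203·x^3 + 5580·x^4 + 11952·x^5 + 12096·x^6 + 13824·x^7)·Dx + (262 + 1452·x + 6334·x^2 + 4280·x^3 + 9280·x^4 + 3456·x^5 + 4608·x^6)·Dx^2 + (-21 - 157·x + 139·x^2 + 467·x^3 + 620·x^4 + 1328·x^5 + 1344·x^6 + 1536·x^7)·Dx^3  (order 3).
h: a_k = -2, -56, -54, -178, -650, -21963/10, -6174, …
ICs: h(0) = -2, h′(0) = -56, h′′(0) = -108.

f: a_k = -2, -2, -10, -18, -58, -130, -362, …
g: a_k = 4, 0, -18, 0, 27/2, 0, -81/20, …
Weyl lclm of L_f,L_g ⇒ L₀ (ord ≤ 3).
Derive L from L₀ (diff closure).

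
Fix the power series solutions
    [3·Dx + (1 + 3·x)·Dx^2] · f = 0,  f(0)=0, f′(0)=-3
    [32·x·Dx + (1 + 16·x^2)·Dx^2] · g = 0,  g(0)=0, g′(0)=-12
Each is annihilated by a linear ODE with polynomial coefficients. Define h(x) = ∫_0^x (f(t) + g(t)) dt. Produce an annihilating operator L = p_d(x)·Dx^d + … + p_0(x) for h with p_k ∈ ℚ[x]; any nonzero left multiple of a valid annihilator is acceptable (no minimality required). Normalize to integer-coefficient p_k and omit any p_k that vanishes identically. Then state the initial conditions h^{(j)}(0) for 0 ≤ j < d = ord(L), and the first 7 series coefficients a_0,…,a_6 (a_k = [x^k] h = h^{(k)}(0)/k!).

L = (-96 - 864·x + 4608·x^2 + 4608·x^3)·Dx^2 + (-50 - 192·x + 672·x^2 + 9216·x^3 + 9216·x^4)·Dx^3 + (-3 + 23·x + 96·x^2 + 512·x^3 + 2304·x^4 + 2304·x^5)·Dx^4  (order 4).
h: a_k = 0, 0, -15/2, 3/2, 55/4, 81/20, -221/2, …
ICs: h(0) = 0, h′(0) = 0, h′′(0) = -15, h′′′(0) = 9.

f: a_k = 0, -3, 9/2, -9, 81/4, -243/5, 243/2, …
g: a_k = 0, -12, 0, 64, 0, -3072/5, 0, …
L₀ := lclm(L_f,L_g); ord L₀ ≤ 2+2.
Integrate: L := L₀·Dx.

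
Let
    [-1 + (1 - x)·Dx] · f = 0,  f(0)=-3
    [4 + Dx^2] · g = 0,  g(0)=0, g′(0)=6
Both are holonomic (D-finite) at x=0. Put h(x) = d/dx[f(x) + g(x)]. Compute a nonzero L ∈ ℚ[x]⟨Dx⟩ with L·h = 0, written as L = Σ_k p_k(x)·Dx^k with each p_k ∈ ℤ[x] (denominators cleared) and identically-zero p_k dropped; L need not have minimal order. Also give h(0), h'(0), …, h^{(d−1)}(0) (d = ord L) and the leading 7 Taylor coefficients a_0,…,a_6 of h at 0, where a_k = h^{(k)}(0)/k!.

L = (64 - 32·x + 16·x^2) + (-20 + 36·x - 24·x^2 + 8·x^3)·Dx + (16 - 8·x + 4·x^2)·Dx^2 + (-5 + 9·x - 6·x^2 + 2·x^3)·Dx^3  (order 3).
h: a_k = 3, -6, -21, -12, -11, -18, -323/15, …
ICs: h(0) = 3, h′(0) = -6, h′′(0) = -42.

f: a_k = -3, -3, -3, -3, -3, -3, -3, …
g: a_k = 0, 6, 0, -4, 0, 4/5, 0, …
h₀=f+g: left-lcm gives L₀, ord ≤ 3.
Derive L from L₀ (diff closure).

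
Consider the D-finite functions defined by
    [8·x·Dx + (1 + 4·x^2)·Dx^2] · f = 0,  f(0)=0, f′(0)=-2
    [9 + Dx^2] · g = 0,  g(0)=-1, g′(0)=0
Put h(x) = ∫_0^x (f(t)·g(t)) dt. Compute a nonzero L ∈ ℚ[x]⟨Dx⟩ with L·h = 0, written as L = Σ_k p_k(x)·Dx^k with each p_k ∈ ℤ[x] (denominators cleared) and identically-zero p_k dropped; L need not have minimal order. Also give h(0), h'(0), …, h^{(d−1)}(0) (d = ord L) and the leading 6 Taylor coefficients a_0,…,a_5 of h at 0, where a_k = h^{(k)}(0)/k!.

f: a_k = 0, -2, 0, 8/3, 0, -32/5, …
g: a_k = -1, 0, 9/2, 0, -27/8, 0, …
h₀=f·g: eliminate ⇒ L₀, order ≤ 2·2.
h=∫h₀ ⇒ L = L₀·Dx.
L = (2925 + 31536·x^2 + 95904·x^4 + 186624·x^6 + 186624·x^8)·Dx + (2448·x + 20160·x^3 + 62208·x^5 + 82944·x^7)·Dx^2 + (442 + 5088·x^2 + 19008·x^4 + 41472·x^6 + 41472·x^8)·Dx^3 + (272·x + 2240·x^3 + 6912·x^5 + 9216·x^7)·Dx^4 + (13 + 176·x^2 + 928·x^4 + 2304·x^6 + 2304·x^8)·Dx^5  (order 5).
h: a_k = 0, 0, 1, 0, -35/12, 0, …
ICs: h(0) = 0, h′(0) = 0, h′′(0) = 2, h′′′(0) = 0, h′′′′(0) = -70.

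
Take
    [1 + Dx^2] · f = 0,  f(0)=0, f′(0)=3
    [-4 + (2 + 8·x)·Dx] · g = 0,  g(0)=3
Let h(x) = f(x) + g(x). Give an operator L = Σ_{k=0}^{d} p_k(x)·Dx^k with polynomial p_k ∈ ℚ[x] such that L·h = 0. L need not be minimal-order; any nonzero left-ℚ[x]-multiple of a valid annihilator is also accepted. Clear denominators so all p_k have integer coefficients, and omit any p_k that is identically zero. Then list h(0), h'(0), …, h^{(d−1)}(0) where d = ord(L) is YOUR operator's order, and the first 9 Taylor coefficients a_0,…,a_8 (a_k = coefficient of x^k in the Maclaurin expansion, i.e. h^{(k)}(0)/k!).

f: a_k = 0, 3, 0, -1/2, 0, 1/40, 0, -1/1680, 0, …
g: a_k = 3, 6, -6, 12, -30, 84, -252, 792, -2574, …
f+g: L₀ = lclm(L_f,L_g), ord ≤ 2+1.
L = (-26 - 16·x - 32·x^2) + (-3 - 4·x + 48·x^2 + 64·x^3)·Dx + (-26 - 16·x - 32·x^2)·Dx^2 + (-3 - 4·x + 48·x^2 + 64·x^3)·Dx^3  (order 3).
h: a_k = 3, 9, -6, 23/2, -30, 3361/40, -252, 1330559/1680, -2574, …
ICs: h(0) = 3, h′(0) = 9, h′′(0) = -12.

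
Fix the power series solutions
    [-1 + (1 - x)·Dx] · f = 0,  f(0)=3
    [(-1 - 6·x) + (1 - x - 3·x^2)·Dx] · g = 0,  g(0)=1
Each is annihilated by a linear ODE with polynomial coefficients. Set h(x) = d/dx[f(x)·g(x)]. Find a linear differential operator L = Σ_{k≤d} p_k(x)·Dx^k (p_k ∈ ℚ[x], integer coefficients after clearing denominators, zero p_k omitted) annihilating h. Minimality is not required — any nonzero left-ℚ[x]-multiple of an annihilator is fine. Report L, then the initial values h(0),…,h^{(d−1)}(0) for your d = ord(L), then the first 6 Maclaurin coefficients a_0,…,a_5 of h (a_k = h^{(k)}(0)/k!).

f: a_k = 3, 3, 3, 3, 3, 3, …
g: a_k = 1, 1, 4, 7, 19, 40, …
L₀ := L_f ⊗_s L_g (sym. prod.), ord ≤ 1.
Differentiate: ansatz ord ≤ ord L₀ ⇒ L.
L = (12 + 6·x - 12·x^2 - 96·x^3 + 108·x^4) + (-2 + 21·x^2 - 16·x^3 - 30·x^4 + 27·x^5)·Dx  (order 1).
h: a_k = 6, 36, 117, 384, 1080, 3042, …
ICs: h(0) = 6.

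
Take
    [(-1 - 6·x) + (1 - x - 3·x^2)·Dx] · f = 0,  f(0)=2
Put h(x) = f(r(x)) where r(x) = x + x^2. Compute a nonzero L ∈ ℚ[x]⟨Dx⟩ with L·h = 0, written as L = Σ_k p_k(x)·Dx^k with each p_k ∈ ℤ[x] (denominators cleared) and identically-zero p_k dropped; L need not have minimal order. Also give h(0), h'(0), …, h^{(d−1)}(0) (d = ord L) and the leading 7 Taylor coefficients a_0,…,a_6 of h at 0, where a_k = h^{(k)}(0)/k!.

f: a_k = 2, 2, 8, 14, 38, 80, 194, …
L₀ from L_f via x↦r, Dx↦r'^{-1}Dx.
L = (1 + 8·x + 18·x^2 + 12·x^3) + (-1 + x + 4·x^2 + 6·x^3 + 3·x^4)·Dx  (order 1).
h: a_k = 2, 2, 10, 30, 88, 274, 836, …
ICs: h(0) = 2.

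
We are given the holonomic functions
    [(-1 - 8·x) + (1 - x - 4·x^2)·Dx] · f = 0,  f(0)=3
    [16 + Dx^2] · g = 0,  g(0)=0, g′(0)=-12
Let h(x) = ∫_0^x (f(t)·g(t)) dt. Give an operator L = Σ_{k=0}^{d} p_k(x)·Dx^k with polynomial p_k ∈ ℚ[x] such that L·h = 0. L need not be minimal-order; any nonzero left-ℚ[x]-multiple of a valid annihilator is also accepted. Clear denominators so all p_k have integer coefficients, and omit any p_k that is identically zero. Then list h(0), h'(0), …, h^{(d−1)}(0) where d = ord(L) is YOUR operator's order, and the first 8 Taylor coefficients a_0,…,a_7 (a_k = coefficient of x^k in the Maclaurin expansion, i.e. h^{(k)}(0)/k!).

L = (-8 + 16·x + 64·x^2)·Dx + (2 + 16·x)·Dx^2 + (-1 + x + 4·x^2)·Dx^3  (order 3).
h: a_k = 0, 0, -18, -12, -21, -228/5, -534/5, -7764/35, …
ICs: h(0) = 0, h′(0) = 0, h′′(0) = -36.

f: a_k = 3, 3, 15, 27, 87, 195, 543, 1323, …
g: a_k = 0, -12, 0, 32, 0, -128/5, 0, 1024/105, …
f·g: L₀ = L_f ⊗_s L_g, ord ≤ 1·2.
Integrate: L := L₀·Dx.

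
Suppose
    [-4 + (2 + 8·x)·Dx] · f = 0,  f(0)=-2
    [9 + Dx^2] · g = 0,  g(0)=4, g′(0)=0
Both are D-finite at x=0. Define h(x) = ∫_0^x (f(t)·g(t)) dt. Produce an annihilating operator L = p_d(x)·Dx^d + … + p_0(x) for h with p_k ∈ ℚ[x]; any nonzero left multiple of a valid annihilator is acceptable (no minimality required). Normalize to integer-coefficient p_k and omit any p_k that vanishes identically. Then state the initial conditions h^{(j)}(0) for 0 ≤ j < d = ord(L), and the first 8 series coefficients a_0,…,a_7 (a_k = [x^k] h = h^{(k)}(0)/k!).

f: a_k = -2, -4, 4, -8, 20, -56, 168, -528, …
g: a_k = 4, 0, -18, 0, 27/2, 0, -81/20, 0, …
L₀ := L_f ⊗_s L_g (sym. prod.), ord ≤ 2.
Integrate: L := L₀·Dx.
L = (21 + 72·x + 144·x^2)·Dx + (-4 - 16·x)·Dx^2 + (1 + 8·x + 16·x^2)·Dx^3  (order 3).
h: a_k = 0, -8, -8, 52/3, 10, -19/5, -67/3, 3741/70, …
ICs: h(0) = 0, h′(0) = -8, h′′(0) = -16.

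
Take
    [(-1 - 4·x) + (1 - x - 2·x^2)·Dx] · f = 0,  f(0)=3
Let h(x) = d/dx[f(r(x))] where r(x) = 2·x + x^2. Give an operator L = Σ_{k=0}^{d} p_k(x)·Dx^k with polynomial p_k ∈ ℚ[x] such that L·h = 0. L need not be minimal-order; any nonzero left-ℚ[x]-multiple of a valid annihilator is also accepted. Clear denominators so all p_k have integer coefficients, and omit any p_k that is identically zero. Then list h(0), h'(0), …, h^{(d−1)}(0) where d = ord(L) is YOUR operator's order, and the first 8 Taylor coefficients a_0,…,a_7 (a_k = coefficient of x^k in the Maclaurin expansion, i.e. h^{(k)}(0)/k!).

L = (13 + 52·x + 186·x^2 + 160·x^3 + 40·x^4) + (-1 - 5·x + 26·x^2 + 62·x^3 + 40·x^4 + 8·x^5)·Dx  (order 1).
h: a_k = 6, 78, 468, 2868, 15810, 84618, 438984, 2232648, …
ICs: h(0) = 6.

f: a_k = 3, 3, 9, 15, 33, 63, 129, 255, …
L₀ from L_f via x↦r, Dx↦r'^{-1}Dx.
Derive L from L₀ (diff closure).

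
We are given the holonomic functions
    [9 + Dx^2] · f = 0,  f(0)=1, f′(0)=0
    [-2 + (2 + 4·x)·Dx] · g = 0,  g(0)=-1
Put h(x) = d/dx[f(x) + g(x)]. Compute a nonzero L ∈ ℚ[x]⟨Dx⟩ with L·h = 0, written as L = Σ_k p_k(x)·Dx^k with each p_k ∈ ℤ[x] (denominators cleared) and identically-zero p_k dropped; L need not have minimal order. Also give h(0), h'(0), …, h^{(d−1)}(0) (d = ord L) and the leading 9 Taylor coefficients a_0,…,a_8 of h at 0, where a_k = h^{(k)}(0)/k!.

f: a_k = 1, 0, -9/2, 0, 27/8, 0, -81/80, 0, 729/4480, …
g: a_k = -1, -1, 1/2, -1/2, 5/8, -7/8, 21/16, -33/16, 429/128, …
L₀ := lclm(L_f,L_g); ord L₀ ≤ 2+1.
Differentiate: ansatz ord ≤ ord L₀ ⇒ L.
L = (-18 - 27·x - 27·x^2) + (-9 - 45·x - 81·x^2 - 54·x^3)·Dx + (-2 - 3·x - 3·x^2)·Dx^2 + (-1 - 5·x - 9·x^2 - 6·x^3)·Dx^3  (order 3).
h: a_k = -1, -8, -3/2, 16, -35/8, 9/5, -231/16, 984/35, -6435/128, …
ICs: h(0) = -1, h′(0) = -8, h′′(0) = -3.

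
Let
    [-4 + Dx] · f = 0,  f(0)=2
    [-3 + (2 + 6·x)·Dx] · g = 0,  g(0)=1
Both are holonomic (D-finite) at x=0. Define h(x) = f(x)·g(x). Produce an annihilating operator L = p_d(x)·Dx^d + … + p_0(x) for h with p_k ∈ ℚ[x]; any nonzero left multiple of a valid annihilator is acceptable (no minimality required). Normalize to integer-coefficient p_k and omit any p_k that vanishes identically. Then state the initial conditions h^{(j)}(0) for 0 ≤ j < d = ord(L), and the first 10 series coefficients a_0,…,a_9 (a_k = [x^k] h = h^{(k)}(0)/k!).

L = (-11 - 24·x) + (2 + 6·x)·Dx  (order 1).
h: a_k = 2, 11, 103/4, 953/24, 8161/192, 76883/1920, 497863/23040, 9695729/322560, -133285631/5160960, 8654728283/92897280, …
ICs: h(0) = 2.

f: a_k = 2, 8, 16, 64/3, 64/3, 256/15, 512/45, 2048/315, 1024/315, 4096/2835, …
g: a_k = 1, 3/2, -9/8, 27/16, -405/128, 1701/256, -15309/1024, 72171/2048, -2814669/32768, 14073345/65536, …
L₀ := L_f ⊗_s L_g (sym. prod.), ord ≤ 1.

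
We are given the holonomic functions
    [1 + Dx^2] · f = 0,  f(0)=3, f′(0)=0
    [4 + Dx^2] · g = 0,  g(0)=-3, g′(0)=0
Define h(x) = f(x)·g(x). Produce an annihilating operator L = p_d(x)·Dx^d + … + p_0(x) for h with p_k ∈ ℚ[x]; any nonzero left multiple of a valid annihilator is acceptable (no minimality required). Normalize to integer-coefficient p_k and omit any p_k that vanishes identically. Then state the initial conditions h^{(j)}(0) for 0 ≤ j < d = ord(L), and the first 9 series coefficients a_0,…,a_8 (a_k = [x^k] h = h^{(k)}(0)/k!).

L = 9 + 10·Dx^2 + Dx^4  (order 4).
h: a_k = -9, 0, 45/2, 0, -123/8, 0, 73/16, 0, -3281/4480, …
ICs: h(0) = -9, h′(0) = 0, h′′(0) = 45, h′′′(0) = 0.

f: a_k = 3, 0, -3/2, 0, 1/8, 0, -1/240, 0, 1/13440, …
g: a_k = -3, 0, 6, 0, -2, 0, 4/15, 0, -2/105, …
Sym-product of L_f,L_g gives L₀ (≤ ord 4).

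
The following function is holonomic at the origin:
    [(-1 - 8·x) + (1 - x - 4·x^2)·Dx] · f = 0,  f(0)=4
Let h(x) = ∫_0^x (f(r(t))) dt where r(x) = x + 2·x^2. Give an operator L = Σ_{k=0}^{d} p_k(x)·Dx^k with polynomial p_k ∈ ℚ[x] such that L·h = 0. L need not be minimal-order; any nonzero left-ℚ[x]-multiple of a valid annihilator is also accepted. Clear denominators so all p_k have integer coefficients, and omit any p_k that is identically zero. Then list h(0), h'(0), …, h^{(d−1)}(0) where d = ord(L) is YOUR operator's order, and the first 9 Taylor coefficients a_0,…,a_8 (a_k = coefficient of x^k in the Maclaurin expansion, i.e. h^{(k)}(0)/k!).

f: a_k = 4, 4, 20, 36, 116, 260, 724, 1764, 4660, …
L₀ from L_f via x↦r, Dx↦r'^{-1}Dx.
∫: right-multiply L₀ by Dx.
L = (1 + 12·x + 48·x^2 + 64·x^3)·Dx + (-1 + x + 6·x^2 + 16·x^3 + 16·x^4)·Dx^2  (order 2).
h: a_k = 0, 4, 2, 28/3, 29, 412/5, 270, 6396/7, 6141/2, …
ICs: h(0) = 0, h′(0) = 4.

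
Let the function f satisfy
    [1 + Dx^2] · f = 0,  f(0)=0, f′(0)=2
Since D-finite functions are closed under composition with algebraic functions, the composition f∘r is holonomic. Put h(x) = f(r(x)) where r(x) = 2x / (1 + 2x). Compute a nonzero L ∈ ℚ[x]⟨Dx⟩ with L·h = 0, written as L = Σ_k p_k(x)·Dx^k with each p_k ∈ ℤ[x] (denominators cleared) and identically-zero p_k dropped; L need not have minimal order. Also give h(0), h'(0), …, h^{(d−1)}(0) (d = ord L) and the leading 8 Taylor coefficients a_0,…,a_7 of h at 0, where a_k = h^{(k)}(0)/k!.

f: a_k = 0, 2, 0, -1/3, 0, 1/60, 0, -1/2520, …
f∘r: x↦r, Dx↦Dx/r' in L_f ⇒ L₀.
L = 4 + (4 + 24·x + 48·x^2 + 32·x^3)·Dx + (1 + 8·x + 24·x^2 + 32·x^3 + 16·x^4)·Dx^2  (order 2).
h: a_k = 0, 4, -8, 40/3, -16, 8/15, 80, -110896/315, …
ICs: h(0) = 0, h′(0) = 4.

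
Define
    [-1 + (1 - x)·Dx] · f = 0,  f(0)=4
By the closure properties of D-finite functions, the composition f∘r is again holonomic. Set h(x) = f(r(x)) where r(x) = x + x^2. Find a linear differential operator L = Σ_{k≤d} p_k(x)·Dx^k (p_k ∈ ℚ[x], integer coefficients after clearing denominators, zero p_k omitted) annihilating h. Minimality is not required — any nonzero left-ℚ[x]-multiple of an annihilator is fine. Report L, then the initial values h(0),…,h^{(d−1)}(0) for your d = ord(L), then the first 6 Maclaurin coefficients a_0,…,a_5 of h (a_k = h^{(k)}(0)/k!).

L = (1 + 2·x) + (-1 + x + x^2)·Dx  (order 1).
h: a_k = 4, 4, 8, 12, 20, 32, …
ICs: h(0) = 4.

f: a_k = 4, 4, 4, 4, 4, 4, …
h₀=f(r): pull back L_f along r ⇒ L₀.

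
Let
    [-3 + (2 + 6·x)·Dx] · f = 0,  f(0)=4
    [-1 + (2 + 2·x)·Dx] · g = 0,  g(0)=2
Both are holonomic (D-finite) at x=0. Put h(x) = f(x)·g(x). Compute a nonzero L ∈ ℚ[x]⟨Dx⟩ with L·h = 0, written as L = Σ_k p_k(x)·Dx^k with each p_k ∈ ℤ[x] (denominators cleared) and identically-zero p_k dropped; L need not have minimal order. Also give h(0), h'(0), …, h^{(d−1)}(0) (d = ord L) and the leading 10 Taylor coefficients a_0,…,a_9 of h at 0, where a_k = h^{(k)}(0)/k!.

f: a_k = 4, 6, -9/2, 27/4, -405/32, 1701/64, -15309/256, 72171/512, -2814669/8192, 14073345/16384, …
g: a_k = 2, 1, -1/4, 1/8, -5/64, 7/128, -21/512, 33/1024, -429/16384, 715/32768, …
h₀=f·g: eliminate ⇒ L₀, order ≤ 1·1.
L = (-2 - 3·x) + (1 + 4·x + 3·x^2)·Dx  (order 1).
h: a_k = 8, 16, -4, 8, -17, 38, -177/2, 213, -8421/16, 10627/8, …
ICs: h(0) = 8.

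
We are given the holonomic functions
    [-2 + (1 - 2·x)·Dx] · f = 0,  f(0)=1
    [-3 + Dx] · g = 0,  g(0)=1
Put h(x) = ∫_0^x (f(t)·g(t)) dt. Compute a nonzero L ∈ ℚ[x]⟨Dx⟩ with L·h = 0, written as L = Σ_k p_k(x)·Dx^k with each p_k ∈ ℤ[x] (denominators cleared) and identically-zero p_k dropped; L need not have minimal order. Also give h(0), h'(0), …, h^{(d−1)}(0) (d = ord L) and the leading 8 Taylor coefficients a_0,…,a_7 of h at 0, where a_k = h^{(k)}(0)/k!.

L = (5 - 6·x)·Dx + (-1 + 2·x)·Dx^2  (order 2).
h: a_k = 0, 1, 5/2, 29/6, 67/8, 563/40, 5711/240, 655/16, …
ICs: h(0) = 0, h′(0) = 1.

f: a_k = 1, 2, 4, 8, 16, 32, 64, 128, …
g: a_k = 1, 3, 9/2, 9/2, 27/8, 81/40, 81/80, 243/560, …
f·g: L₀ = L_f ⊗_s L_g, ord ≤ 1·1.
h=∫h₀ ⇒ L = L₀·Dx.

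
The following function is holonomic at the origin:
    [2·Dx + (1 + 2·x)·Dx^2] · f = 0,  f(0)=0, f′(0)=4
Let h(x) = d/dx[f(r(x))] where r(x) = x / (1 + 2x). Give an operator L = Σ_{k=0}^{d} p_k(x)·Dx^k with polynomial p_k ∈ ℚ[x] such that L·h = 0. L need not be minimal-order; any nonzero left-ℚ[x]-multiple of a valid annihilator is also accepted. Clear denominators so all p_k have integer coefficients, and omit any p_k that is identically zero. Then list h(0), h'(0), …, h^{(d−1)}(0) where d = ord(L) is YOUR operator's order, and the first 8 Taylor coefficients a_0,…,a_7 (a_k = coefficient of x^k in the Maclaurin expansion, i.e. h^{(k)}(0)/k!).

f: a_k = 0, 4, -4, 16/3, -8, 64/5, -64/3, 256/7, …
h₀=f(r): pull back L_f along r ⇒ L₀.
h=h₀': d/dx-closure on L₀ ⇒ L.
L = (6 + 16·x) + (1 + 6·x + 8·x^2)·Dx  (order 1).
h: a_k = 4, -24, 112, -480, 1984, -8064, 32512, -130560, …
ICs: h(0) = 4.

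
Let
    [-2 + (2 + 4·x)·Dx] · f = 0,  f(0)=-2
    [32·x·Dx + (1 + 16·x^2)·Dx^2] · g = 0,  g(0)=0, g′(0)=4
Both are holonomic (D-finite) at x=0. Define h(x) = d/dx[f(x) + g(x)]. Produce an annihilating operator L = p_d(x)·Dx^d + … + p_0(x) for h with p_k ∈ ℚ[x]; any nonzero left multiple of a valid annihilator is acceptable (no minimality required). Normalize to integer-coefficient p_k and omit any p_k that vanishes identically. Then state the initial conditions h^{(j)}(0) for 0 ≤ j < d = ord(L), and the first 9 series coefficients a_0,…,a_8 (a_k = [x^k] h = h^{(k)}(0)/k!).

f: a_k = -2, -2, 1, -1, 5/4, -7/4, 21/8, -33/8, 429/64, …
g: a_k = 0, 4, 0, -64/3, 0, 1024/5, 0, -16384/7, 0, …
Weyl lclm of L_f,L_g ⇒ L₀ (ord ≤ 3).
h=h₀': d/dx-closure on L₀ ⇒ L.
L = (-32 - 160·x + 1536·x^2 + 1536·x^3) + (-35 - 128·x + 1312·x^2 + 6144·x^3 + 5376·x^4)·Dx + (-1 + 30·x + 96·x^2 + 576·x^3 + 1792·x^4 + 1536·x^5)·Dx^2  (order 2).
h: a_k = 2, 2, -67, 5, 4061/4, 63/4, -131303/8, 429/8, 16770781/64, …
ICs: h(0) = 2, h′(0) = 2.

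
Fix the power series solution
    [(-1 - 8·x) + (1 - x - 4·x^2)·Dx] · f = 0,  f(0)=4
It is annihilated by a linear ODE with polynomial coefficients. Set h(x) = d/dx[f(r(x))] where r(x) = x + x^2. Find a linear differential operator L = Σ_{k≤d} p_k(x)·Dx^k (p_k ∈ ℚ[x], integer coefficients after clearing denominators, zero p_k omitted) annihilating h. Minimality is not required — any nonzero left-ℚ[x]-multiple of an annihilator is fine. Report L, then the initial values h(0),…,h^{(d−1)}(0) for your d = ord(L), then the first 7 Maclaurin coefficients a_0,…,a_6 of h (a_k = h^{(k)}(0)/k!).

L = (12 + 78·x + 246·x^2 + 656·x^3 + 1128·x^4 + 960·x^5 + 320·x^6) + (-1 - 9·x - 9·x^2 + 66·x^3 + 220·x^4 + 312·x^5 + 224·x^6 + 64·x^7)·Dx  (order 1).
h: a_k = 4, 48, 228, 976, 4160, 16536, 64204, …
ICs: h(0) = 4.

f: a_k = 4, 4, 20, 36, 116, 260, 724, …
Substitute x→r, Dx→(1/r')Dx; clear ⇒ L₀.
h₀' ⇒ L via d/dx closure of L₀.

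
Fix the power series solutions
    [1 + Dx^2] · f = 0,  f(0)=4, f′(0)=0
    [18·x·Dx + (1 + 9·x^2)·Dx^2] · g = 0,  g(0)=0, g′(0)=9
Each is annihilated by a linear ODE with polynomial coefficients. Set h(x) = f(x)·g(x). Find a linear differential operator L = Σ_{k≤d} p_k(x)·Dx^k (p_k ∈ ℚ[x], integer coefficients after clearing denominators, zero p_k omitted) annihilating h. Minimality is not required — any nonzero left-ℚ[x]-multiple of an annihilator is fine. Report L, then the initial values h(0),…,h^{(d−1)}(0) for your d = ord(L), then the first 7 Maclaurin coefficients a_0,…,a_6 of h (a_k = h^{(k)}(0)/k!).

L = (370 + 9594·x^2 + 4131·x^4 + 2916·x^6 + 6561·x^8) + (684·x + 6804·x^3 + 8748·x^5 + 26244·x^7)·Dx + (380 + 9792·x^2 + 5346·x^4 + 5832·x^6 + 13122·x^8)·Dx^2 + (684·x + 6804·x^3 + 8748·x^5 + 26244·x^7)·Dx^3 + (10 + 198·x^2 + 1215·x^4 + 2916·x^6 + 6561·x^8)·Dx^4  (order 4).
h: a_k = 0, 36, 0, -126, 0, 6387/10, 0, …
ICs: h(0) = 0, h′(0) = 36, h′′(0) = 0, h′′′(0) = -756.

f: a_k = 4, 0, -2, 0, 1/6, 0, -1/180, …
g: a_k = 0, 9, 0, -27, 0, 729/5, 0, …
L₀ := L_f ⊗_s L_g (sym. prod.), ord ≤ 4.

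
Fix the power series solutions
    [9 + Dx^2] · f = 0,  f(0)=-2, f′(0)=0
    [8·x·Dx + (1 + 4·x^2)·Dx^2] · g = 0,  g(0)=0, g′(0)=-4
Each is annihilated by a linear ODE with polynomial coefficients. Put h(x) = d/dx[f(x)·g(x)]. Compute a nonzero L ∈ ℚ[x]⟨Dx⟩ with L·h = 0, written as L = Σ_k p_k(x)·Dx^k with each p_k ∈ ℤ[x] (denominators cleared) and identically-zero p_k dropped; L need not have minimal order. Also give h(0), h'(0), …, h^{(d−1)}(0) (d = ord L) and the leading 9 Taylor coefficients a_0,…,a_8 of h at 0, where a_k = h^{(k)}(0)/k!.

L = (134325 + 1685016·x^2 + 9665136·x^4 + 17604864·x^6 + 22954752·x^8 + 28366848·x^10 + 26873856·x^12) + (77328·x + 1187136·x^3 + 5460480·x^5 + 10782720·x^7 + 14929920·x^9 + 11943936·x^11)·Dx + (17850 + 242160·x^2 + 1468896·x^4 + 3414528·x^6 + 5764608·x^8 + 7630848·x^10 + 5971968·x^12)·Dx^2 + (8592·x + 131904·x^3 + 606720·x^5 + 1198080·x^7 + 1658880·x^9 + 1327104·x^11)·Dx^3 + (325 + 6104·x^2 + 43888·x^4 + 162048·x^6 + 357120·x^8 + 497664·x^10 + 331776·x^12)·Dx^4  (order 4).
h: a_k = 8, 0, -140, 0, 503, 0, -16271/10, 0, 3302209/560, …
ICs: h(0) = 8, h′(0) = 0, h′′(0) = -280, h′′′(0) = 0.

f: a_k = -2, 0, 9, 0, -27/4, 0, 81/40, 0, -729/2240, …
g: a_k = 0, -4, 0, 16/3, 0, -64/5, 0, 256/7, 0, …
Sym-product of L_f,L_g gives L₀ (≤ ord 4).
Differentiate: ansatz ord ≤ ord L₀ ⇒ L.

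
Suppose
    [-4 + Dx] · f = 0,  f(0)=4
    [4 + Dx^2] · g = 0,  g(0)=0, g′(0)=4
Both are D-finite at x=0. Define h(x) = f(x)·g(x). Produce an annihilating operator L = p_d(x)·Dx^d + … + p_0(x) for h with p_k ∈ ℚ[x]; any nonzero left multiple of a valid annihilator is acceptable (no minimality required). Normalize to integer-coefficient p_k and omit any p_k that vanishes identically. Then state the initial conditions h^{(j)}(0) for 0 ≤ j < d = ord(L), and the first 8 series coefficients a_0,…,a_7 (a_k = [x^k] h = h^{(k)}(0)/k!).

f: a_k = 4, 16, 32, 128/3, 128/3, 512/15, 1024/45, 4096/315, …
g: a_k = 0, 4, 0, -8/3, 0, 8/15, 0, -16/315, …
f·g: L₀ = L_f ⊗_s L_g, ord ≤ 1·2.
L = 20 - 8·Dx + Dx^2  (order 2).
h: a_k = 0, 16, 64, 352/3, 128, 1312/15, 1408/45, -1856/315, …
ICs: h(0) = 0, h′(0) = 16.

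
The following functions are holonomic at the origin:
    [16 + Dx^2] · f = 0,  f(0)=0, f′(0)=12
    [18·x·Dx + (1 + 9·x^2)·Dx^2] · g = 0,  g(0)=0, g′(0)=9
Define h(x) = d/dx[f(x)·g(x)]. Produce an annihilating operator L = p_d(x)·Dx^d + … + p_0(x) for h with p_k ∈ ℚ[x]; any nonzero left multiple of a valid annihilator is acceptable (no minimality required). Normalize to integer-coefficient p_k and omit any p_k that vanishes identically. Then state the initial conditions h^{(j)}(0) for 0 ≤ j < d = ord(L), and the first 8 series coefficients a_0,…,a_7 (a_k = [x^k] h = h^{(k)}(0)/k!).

f: a_k = 0, 12, 0, -32, 0, 128/5, 0, -1024/105, …
g: a_k = 0, 9, 0, -27, 0, 729/5, 0, -6561/7, …
Product ⇒ symmetric product L₀, ord ≤ 4.
h₀' ⇒ L via d/dx closure of L₀.
L = (524992 + 14103936·x^2 + 183342528·x^4 + 608394240·x^6 + 1431032832·x^8 + 3627970560·x^10 + 8707129344·x^12) + (314208·x + 11036736·x^3 + 108591840·x^5 + 419904000·x^7 + 1209323520·x^9 + 2176782336·x^11)·Dx + (38012 + 1098792·x^2 + 14837580·x^4 + 64186992·x^6 + 209112192·x^8 + 589545216·x^10 + 1088391168·x^12)·Dx^2 + (19638·x + 689796·x^3 + 6786990·x^5 + 26244000·x^7 + 75582720·x^9 + 136048896·x^11)·Dx^3 + (325 + 13581·x^2 + 211167·x^4 + 1635147·x^6 + 7479540·x^8 + 22674816·x^10 + 34012224·x^12)·Dx^4  (order 4).
h: a_k = 0, 216, 0, -2448, 0, 17064, 0, -133536, …
ICs: h(0) = 0, h′(0) = 216, h′′(0) = 0, h′′′(0) = -14688.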